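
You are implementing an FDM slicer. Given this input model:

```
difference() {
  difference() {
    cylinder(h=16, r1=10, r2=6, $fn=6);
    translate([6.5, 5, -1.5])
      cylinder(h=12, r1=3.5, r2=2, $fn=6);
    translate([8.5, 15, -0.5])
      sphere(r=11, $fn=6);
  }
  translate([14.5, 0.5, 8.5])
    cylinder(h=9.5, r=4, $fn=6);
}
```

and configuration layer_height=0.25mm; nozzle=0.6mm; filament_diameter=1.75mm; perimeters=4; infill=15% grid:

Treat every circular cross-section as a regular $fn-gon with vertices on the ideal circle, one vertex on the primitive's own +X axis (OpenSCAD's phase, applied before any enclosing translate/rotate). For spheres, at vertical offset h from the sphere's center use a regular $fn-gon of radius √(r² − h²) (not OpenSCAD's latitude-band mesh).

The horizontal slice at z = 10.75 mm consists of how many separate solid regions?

At z = 10.75 mm: the cone contributes a regular 6-gon of circumradius 7.312 (interpolated between r1=10 and r2=6 at t=0.672); the cone at (6.5, 5) is absent (z outside [-1.5, 10.5]); the sphere at (8.5, 15) is absent (|z−center|=11.250 > r=11); Taking the first minus the rest: none of the subtracted shapes is present at this height, so the cone is unchanged — 1 connected region; the cylinder at (14.5, 0.5): section is a regular 6-gon, circumradius r=4; Taking the first minus the rest: starting from the result so far, the r=4 cylinder at (14.5, 0.5) misses the remaining region (no effect) — 1 connected region. The result has 1 disconnected region.

1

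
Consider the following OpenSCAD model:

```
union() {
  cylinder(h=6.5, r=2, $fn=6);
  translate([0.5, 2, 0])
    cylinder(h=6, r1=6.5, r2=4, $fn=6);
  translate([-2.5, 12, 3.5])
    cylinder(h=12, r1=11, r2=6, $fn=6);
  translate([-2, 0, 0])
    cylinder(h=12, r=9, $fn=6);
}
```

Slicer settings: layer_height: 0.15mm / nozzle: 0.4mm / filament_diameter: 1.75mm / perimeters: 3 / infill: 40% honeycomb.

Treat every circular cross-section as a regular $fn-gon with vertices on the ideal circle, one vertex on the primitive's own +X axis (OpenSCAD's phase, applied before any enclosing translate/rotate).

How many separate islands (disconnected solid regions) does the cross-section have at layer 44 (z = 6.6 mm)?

At z = 6.6 mm: the cylinder is not intersected at this z (z outside [0, 6.5]); the cone at (0.5, 2) is not intersected at this z (z outside [0, 6]); the cone at (-2.5, 12) (r1=11→r2=6) has section circumradius 9.708 here — a regular 6-gon; the r=9 cylinder at (-2, 0) gives a regular 6-gon of circumradius 9 (constant along its height); Merging all regions: the regions partially overlap (shared area 44.08 mm²), so overlapping operands fuse into one piece — 1 connected region. Overall, the cross-section is a single solid region. Island count = 1.

1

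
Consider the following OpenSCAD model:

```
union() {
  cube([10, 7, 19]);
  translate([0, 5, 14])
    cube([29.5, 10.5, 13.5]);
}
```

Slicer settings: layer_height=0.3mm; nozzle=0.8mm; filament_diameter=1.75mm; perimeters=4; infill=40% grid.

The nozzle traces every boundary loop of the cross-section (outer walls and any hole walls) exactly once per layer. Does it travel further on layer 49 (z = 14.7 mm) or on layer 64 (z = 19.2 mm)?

layer 49 (z = 14.7 mm)

Layer 49 (z = 14.7): the 10×7 cube contributes its full rectangle (perimeter 34.00 mm); the cube at (0, 5) is present — its section is the full 29.5×10.5 rectangle (perimeter 80.00 mm); Combining (union): the regions partially overlap (shared area 20.00 mm²), so the edge portions inside another operand are dropped and the merged outline is re-measured after clipping — boundary = 90.00 mm. So its perimeter = 90.00 mm. Layer 64 (z = 19.2): the cube does not reach this height (z outside [0, 19]); the cube at (0, 5) (footprint 29.5×10.5) is included at this height (perimeter 80.00 mm); Combining (union): only the 29.5×10.5 cube at (0, 5) is present, so the union is just that shape — boundary = 80.00 mm. So its perimeter = 80.00 mm. Layer 49 is larger (90.00 vs 80.00 mm).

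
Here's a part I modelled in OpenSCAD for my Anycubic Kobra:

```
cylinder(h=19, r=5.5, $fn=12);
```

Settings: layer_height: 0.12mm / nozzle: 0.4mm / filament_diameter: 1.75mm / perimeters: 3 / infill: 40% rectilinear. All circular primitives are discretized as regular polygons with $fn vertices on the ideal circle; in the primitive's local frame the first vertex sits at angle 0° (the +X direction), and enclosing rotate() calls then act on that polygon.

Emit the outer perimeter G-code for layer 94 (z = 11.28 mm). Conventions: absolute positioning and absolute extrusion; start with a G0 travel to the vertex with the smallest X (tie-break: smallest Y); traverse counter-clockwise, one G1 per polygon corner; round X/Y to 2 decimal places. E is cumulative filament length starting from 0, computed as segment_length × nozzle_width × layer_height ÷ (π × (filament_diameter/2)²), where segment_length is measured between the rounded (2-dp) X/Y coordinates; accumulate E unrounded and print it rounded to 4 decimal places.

G0 X-5.50 Y0.00 Z11.28
G1 X-4.76 Y-2.75 E0.0568
G1 X-2.75 Y-4.76 E0.1136
G1 X0.00 Y-5.50 E0.1704
G1 X2.75 Y-4.76 E0.2272
G1 X4.76 Y-2.75 E0.2839
G1 X5.50 Y0.00 E0.3408
G1 X4.76 Y2.75 E0.3976
G1 X2.75 Y4.76 E0.4543
G1 X0.00 Y5.50 E0.5112
G1 X-2.75 Y4.76 E0.5680
G1 X-4.76 Y2.75 E0.6247
G1 X-5.50 Y0.00 E0.6816

At z = 11.28 mm: the r=5.5 cylinder contributes a regular 12-gon of circumradius 5.5. The outline is a single polygon with 12 vertices. Extrusion per mm of travel: 0.4 × 0.12 / (π × 0.875²) = 0.019956. Accumulating E over each segment gives final E = 0.6816.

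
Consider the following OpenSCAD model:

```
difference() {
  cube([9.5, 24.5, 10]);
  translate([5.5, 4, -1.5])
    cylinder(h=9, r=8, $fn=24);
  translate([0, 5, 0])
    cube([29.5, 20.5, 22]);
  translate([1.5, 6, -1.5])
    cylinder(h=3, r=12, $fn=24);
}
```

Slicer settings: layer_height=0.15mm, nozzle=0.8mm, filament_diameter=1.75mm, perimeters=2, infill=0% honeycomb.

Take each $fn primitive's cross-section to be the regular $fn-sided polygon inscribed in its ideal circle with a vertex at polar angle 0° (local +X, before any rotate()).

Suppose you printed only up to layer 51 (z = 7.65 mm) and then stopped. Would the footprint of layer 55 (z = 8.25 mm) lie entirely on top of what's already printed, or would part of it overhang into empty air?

Compare the two slices. At z = 7.65: the cube is present — its section is the full 9.5×24.5 rectangle (area 232.75 mm²); the cylinder at (5.5, 4) is absent (z outside [-1.5, 7.5]); the cube at (0, 5) is present — its section is the full 29.5×20.5 rectangle (area 604.75 mm²); the cylinder at (1.5, 6) is absent (z outside [-1.5, 1.5]); Subtracting the remaining from the first: starting from the 9.5×24.5 cube (232.75 mm²), the 29.5×20.5 cube at (0, 5) partially overlaps it — only the 185.25 mm² overlap (of its 604.75 mm²) is removed, clipping the outline — area = 47.50 mm². At z = 8.25: the 9.5×24.5 cube contributes its full rectangle (area 232.75 mm²); the cylinder at (5.5, 4) does not reach this height (z outside [-1.5, 7.5]); the cube at (0, 5) is present — its section is the full 29.5×20.5 rectangle (area 604.75 mm²); the cylinder at (1.5, 6) is not intersected at this z (z outside [-1.5, 1.5]); After the difference (first − rest): starting from the 9.5×24.5 cube (232.75 mm²), the 29.5×20.5 cube at (0, 5) partially overlaps it — only the 185.25 mm² overlap (of its 604.75 mm²) is removed, clipping the outline — area = 47.50 mm². Checking containment: the cross-section at z = 8.25 is a subset of the cross-section at z = 7.65.

entirely on top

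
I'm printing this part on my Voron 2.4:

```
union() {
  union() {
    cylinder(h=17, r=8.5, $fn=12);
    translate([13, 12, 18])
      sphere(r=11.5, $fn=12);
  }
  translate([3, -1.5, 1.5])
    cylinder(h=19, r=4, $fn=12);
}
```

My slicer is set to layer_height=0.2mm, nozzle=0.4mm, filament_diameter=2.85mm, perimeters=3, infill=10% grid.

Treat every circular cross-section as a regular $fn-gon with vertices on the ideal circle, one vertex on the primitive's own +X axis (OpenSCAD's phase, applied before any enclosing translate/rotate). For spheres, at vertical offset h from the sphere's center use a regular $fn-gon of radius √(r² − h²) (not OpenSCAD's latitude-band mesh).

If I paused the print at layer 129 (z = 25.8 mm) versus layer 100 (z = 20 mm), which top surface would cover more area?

Layer 129 (z = 25.8): the cylinder is absent (z outside [0, 17]); the r=11.5 sphere at (13, 12) contributes a regular 12-gon of circumradius √(11.5²−7.8²) = 8.450 (area = (12/2)·8.450²·sin(360°/12) = 214.23 mm²); Merging all regions: only the r=11.5 sphere at (13, 12) is present, so the union is just that shape — area = 214.23 mm²; the cylinder at (3, -1.5) is not intersected at this z (z outside [1.5, 20.5]); Combining (union): only that combined region is present, so the union is just that shape — area = 214.23 mm². So its area = 214.23 mm². Layer 100 (z = 20): the cylinder does not reach this height (z outside [0, 17]); the sphere at (13, 12): section is a regular 12-gon, circumradius = √(r²−h²) = √(11.5²−2²) = 11.325 (area = (12/2)·11.325²·sin(360°/12) = 384.75 mm²); Combining (union): only the r=11.5 sphere at (13, 12) is present, so the union is just that shape — area = 384.75 mm²; the cylinder at (3, -1.5): section is a regular 12-gon, circumradius r=4 (area = (12/2)·4.000²·sin(360°/12) = 48.00 mm²); Merging all regions: the 2 present regions are separate (no shared area or edge), so areas and boundary lengths simply add and each stays a separate island — area = 432.75 mm². So its area = 432.75 mm². Layer 100 is larger (432.75 vs 214.23 mm²).

layer 100 (z = 20 mm)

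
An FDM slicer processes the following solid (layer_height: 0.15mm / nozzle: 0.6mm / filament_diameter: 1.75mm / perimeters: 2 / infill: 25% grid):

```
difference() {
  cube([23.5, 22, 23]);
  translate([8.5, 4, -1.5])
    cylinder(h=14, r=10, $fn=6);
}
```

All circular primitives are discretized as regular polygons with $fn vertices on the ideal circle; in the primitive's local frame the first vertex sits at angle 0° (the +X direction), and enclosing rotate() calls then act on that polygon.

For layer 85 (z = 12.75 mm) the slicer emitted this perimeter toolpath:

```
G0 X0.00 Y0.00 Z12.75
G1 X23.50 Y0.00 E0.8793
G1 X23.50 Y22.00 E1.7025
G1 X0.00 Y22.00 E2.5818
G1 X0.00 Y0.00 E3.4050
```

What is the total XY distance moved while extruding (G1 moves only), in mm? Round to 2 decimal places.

Sum the Euclidean lengths of each G1 segment: total = 91.00 mm.

91.00 mm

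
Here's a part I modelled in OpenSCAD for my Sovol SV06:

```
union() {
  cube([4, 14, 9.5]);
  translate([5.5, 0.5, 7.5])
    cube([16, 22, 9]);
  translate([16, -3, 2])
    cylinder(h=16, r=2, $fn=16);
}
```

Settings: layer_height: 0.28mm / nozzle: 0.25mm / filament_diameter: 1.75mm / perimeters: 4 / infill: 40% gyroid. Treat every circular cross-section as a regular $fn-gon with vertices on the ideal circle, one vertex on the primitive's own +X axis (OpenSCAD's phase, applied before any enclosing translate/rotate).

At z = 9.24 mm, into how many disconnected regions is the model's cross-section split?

3

At z = 9.24 mm: the cube (footprint 4×14) is included at this height; the 16×22 cube at (5.5, 0.5) contributes its full rectangle; the cylinder at (16, -3): section is a regular 16-gon, circumradius r=2; Taking the union: the 3 present regions are separate (no shared area or edge), so areas and boundary lengths simply add and each stays a separate island — 3 connected regions. The result has 3 disconnected regions.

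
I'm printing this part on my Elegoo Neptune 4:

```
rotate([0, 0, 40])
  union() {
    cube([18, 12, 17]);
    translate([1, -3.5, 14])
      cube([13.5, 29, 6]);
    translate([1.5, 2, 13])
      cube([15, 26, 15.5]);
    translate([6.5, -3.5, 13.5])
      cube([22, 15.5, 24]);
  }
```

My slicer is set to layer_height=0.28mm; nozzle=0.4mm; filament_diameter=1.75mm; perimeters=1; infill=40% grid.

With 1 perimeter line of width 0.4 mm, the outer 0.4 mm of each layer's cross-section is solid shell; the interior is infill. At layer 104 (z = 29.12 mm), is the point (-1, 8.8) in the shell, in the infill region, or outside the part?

At z = 29.12 mm: the cube is not intersected at this z (z outside [0, 17]); the cube at (1, -3.5) is not intersected at this z (z outside [14, 20]); the cube at (1.5, 2) is absent (z outside [13, 28.5]); the 22×15.5 cube at (6.5, -3.5) contributes its full rectangle; Taking the union: only the 22×15.5 cube at (6.5, -3.5) is present, so the union is just that shape — 1 connected region; (rotated 40° about Z; rotation is an isometry so areas/perimeters/island counts are preserved). Overall, the cross-section is a single solid region. Undo the 40° rotation: the query point maps to (4.890, 7.384) in the un-rotated model frame. The nearest boundary edge runs (6.50, 12.00)→(6.50, -3.50); distance from the point to it = 1.61 mm. The point is not inside any of the regions above, so it lies outside the cross-section (1.61 mm from the nearest boundary).

outside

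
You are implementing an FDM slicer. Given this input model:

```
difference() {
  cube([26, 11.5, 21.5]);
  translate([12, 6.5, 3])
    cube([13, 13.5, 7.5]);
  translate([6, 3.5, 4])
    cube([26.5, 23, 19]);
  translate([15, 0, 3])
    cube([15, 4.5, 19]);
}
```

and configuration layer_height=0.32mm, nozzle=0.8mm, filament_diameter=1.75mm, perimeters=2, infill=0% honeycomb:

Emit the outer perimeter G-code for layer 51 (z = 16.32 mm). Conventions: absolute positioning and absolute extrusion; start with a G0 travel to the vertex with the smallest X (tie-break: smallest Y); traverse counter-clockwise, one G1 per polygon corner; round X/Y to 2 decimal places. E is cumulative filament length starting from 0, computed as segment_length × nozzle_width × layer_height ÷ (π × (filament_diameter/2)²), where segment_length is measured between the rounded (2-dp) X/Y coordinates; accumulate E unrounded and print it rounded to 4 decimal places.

G0 X0.00 Y0.00 Z16.32
G1 X15.00 Y0.00 E1.5965
G1 X15.00 Y3.50 E1.9690
G1 X6.00 Y3.50 E2.9269
G1 X6.00 Y11.50 E3.7784
G1 X0.00 Y11.50 E4.4169
G1 X0.00 Y0.00 E5.6409

At z = 16.32 mm: the cube is present — its section is the full 26×11.5 rectangle; the cube at (12, 6.5) does not reach this height (z outside [3, 10.5]); the 26.5×23 cube at (6, 3.5) contributes its full rectangle; the cube at (15, 0) (footprint 15×4.5) is included at this height; Subtracting the remaining from the first: starting from the 26×11.5 cube, the 26.5×23 cube at (6, 3.5) partially overlaps it — only the 160.00 mm² overlap (of its 609.50 mm²) is removed, clipping the outline; the 15×4.5 cube at (15, 0) partially overlaps it — only the 38.50 mm² overlap (of its 67.50 mm²) is removed, clipping the outline — 1 connected region. The outline is a single polygon with 6 vertices. Extrusion per mm of travel: 0.8 × 0.32 / (π × 0.875²) = 0.106432. Accumulating E over each segment gives final E = 5.6409.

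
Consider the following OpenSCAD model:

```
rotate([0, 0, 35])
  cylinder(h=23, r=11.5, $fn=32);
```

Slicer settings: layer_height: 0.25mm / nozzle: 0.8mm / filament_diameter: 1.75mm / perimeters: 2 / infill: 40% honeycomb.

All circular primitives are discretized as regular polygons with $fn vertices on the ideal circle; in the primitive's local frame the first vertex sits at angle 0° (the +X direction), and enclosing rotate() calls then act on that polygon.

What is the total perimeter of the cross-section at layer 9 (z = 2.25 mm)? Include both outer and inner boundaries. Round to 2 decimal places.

72.14 mm

At z = 2.25 mm: the cylinder: section is a regular 32-gon, circumradius r=11.5 (perimeter = 2·32·11.500·sin(180°/32) = 72.14 mm); (whole slice rotated 35° about Z — lengths, areas and connectivity unchanged). Overall, the cross-section is a single solid region. Total boundary length (outer) = 72.14 mm.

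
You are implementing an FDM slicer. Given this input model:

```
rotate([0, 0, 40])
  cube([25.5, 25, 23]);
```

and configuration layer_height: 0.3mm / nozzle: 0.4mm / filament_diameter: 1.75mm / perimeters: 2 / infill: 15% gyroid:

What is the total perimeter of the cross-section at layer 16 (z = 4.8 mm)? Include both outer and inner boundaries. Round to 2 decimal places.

At z = 4.8 mm: the cube is present — its section is the full 25.5×25 rectangle (perimeter 101.00 mm); (whole slice rotated 40° about Z — lengths, areas and connectivity unchanged). Overall, the cross-section is a single solid region. Total boundary length (outer) = 101.00 mm.

101.00 mm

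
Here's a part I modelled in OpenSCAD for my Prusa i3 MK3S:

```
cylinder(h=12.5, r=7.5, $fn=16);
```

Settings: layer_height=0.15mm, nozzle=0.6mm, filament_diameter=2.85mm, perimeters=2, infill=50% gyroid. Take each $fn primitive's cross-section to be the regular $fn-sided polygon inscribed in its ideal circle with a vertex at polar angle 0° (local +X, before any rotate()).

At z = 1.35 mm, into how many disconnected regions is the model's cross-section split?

1

At z = 1.35 mm: the r=7.5 cylinder gives a regular 16-gon of circumradius 7.5 (constant along its height). The result has 1 disconnected region.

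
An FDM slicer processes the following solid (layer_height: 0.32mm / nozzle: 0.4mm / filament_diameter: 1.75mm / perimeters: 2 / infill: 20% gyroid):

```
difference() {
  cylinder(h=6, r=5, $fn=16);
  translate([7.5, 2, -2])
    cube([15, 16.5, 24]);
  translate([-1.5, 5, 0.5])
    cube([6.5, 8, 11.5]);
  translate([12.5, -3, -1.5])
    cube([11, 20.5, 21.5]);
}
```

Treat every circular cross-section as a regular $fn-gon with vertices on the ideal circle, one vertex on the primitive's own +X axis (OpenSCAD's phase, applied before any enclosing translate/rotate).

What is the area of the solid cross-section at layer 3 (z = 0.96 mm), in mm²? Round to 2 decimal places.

76.54 mm²

At z = 0.96 mm: the r=5 cylinder gives a regular 16-gon of circumradius 5 (constant along its height) (area = (16/2)·5.000²·sin(360°/16) = 76.54 mm²); the 15×16.5 cube at (7.5, 2) contributes its full rectangle (area 247.50 mm²); the 6.5×8 cube at (-1.5, 5) contributes its full rectangle (area 52.00 mm²); the 11×20.5 cube at (12.5, -3) contributes its full rectangle (area 225.50 mm²); Subtracting the remaining from the first: starting from the r=5 cylinder (76.54 mm²), the 15×16.5 cube at (7.5, 2) misses the remaining region (no effect); the 6.5×8 cube at (-1.5, 5) misses the remaining region (no effect); the 11×20.5 cube at (12.5, -3) misses the remaining region (no effect) — area = 76.54 mm². Overall, the cross-section is a single solid region. Net area = 76.54 mm².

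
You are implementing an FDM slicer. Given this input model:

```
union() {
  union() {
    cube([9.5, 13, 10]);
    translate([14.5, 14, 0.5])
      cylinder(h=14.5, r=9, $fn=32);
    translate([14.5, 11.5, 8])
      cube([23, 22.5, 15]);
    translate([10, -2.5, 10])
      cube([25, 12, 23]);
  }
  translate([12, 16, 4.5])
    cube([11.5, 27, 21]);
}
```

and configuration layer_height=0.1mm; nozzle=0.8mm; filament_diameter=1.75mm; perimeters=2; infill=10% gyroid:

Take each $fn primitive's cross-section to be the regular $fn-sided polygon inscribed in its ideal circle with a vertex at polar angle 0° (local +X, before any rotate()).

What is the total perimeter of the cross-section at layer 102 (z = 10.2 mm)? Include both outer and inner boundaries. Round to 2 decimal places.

At z = 10.2 mm: the cube is absent (z outside [0, 10]); the r=9 cylinder at (14.5, 14) gives a regular 32-gon of circumradius 9 (constant along its height) (perimeter = 2·32·9.000·sin(180°/32) = 56.46 mm); the cube at (14.5, 11.5) (footprint 23×22.5) is included at this height (perimeter 91.00 mm); the cube at (10, -2.5) is present — its section is the full 25×12 rectangle (perimeter 74.00 mm); Taking the union: the regions partially overlap (shared area 128.30 mm²), so the edge portions inside another operand are dropped and the merged outline is re-measured after clipping — boundary = 155.08 mm; the cube at (12, 16) (footprint 11.5×27) is included at this height (perimeter 77.00 mm); Combining (union): the regions partially overlap (shared area 179.14 mm²), so the edge portions inside another operand are dropped and the merged outline is re-measured after clipping — boundary = 173.44 mm. Overall, the cross-section is a single solid region. Total boundary length (outer) = 173.44 mm.

173.44 mm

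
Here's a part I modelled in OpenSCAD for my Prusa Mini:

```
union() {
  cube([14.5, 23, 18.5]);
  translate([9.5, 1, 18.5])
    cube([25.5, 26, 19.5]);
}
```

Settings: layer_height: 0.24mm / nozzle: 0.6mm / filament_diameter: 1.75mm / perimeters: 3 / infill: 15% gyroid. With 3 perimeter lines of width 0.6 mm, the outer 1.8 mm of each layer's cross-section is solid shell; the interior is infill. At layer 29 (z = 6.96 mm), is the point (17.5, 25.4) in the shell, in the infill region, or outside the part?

outside

At z = 6.96 mm: the 14.5×23 cube contributes its full rectangle; the cube at (9.5, 1) does not reach this height (z outside [18.5, 38]); Taking the union: only the 14.5×23 cube is present, so the union is just that shape — 1 connected region. Overall, the cross-section is a single solid region. The nearest boundary edge runs (14.50, 0.00)→(14.50, 23.00); distance from the point to it = 3.84 mm. The point is not inside any of the regions above, so it lies outside the cross-section (3.84 mm from the nearest boundary).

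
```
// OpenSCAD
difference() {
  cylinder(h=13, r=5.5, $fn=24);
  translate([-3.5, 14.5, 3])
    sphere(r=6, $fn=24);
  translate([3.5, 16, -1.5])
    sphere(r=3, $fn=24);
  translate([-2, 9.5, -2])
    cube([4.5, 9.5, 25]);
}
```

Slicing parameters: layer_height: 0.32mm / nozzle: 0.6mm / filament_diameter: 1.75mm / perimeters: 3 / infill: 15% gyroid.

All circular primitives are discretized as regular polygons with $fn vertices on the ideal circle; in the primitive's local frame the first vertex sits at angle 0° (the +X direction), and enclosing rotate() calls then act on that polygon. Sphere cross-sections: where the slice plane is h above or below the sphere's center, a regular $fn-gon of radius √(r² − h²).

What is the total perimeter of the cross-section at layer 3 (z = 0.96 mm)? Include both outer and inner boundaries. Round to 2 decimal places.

At z = 0.96 mm: the r=5.5 cylinder contributes a regular 24-gon of circumradius 5.5 (perimeter = 2·24·5.500·sin(180°/24) = 34.46 mm); the sphere at (-3.5, 14.5): section is a regular 24-gon, circumradius = √(r²−h²) = √(6²−2.04²) = 5.643 (perimeter = 2·24·5.643·sin(180°/24) = 35.35 mm); the r=3 sphere at (3.5, 16) slices to a regular 24-gon of circumradius 1.717 (√(r²−h²) with h=2.46 from center) (perimeter = 2·24·1.717·sin(180°/24) = 10.76 mm); the cube at (-2, 9.5) is present — its section is the full 4.5×9.5 rectangle (perimeter 28.00 mm); After the difference (first − rest): starting from the r=5.5 cylinder, the r=6 sphere at (-3.5, 14.5) misses the remaining region (no effect); the r=3 sphere at (3.5, 16) misses the remaining region (no effect); the 4.5×9.5 cube at (-2, 9.5) misses the remaining region (no effect) — boundary = 34.46 mm. Overall, the cross-section is a single solid region. Total boundary length (outer) = 34.46 mm.

34.46 mm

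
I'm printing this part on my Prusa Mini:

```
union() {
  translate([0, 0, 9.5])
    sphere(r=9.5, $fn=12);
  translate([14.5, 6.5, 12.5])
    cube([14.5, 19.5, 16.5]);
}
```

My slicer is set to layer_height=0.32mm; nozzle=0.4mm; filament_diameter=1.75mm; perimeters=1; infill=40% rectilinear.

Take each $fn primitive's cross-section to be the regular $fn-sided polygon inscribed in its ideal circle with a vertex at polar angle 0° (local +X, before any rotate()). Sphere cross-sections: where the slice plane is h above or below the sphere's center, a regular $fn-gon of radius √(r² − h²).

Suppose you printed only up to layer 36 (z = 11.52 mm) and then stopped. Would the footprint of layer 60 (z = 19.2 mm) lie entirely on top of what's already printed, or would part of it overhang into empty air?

Compare the two slices. At z = 11.52: the r=9.5 sphere slices to a regular 12-gon of circumradius 9.283 (√(r²−h²) with h=2.02 from center) (area = (12/2)·9.283²·sin(360°/12) = 258.51 mm²); the cube at (14.5, 6.5) does not reach this height (z outside [12.5, 29]); Combining (union): only the r=9.5 sphere is present, so the union is just that shape — area = 258.51 mm². At z = 19.2: the sphere is not intersected at this z (|z−center|=9.700 > r=9.5); the 14.5×19.5 cube at (14.5, 6.5) contributes its full rectangle (area 282.75 mm²); Merging all regions: only the 14.5×19.5 cube at (14.5, 6.5) is present, so the union is just that shape — area = 282.75 mm². Checking containment: at z = 19.2 the cross-section extends beyond the z = 11.52 cross-section by about 282.75 mm².

part overhangs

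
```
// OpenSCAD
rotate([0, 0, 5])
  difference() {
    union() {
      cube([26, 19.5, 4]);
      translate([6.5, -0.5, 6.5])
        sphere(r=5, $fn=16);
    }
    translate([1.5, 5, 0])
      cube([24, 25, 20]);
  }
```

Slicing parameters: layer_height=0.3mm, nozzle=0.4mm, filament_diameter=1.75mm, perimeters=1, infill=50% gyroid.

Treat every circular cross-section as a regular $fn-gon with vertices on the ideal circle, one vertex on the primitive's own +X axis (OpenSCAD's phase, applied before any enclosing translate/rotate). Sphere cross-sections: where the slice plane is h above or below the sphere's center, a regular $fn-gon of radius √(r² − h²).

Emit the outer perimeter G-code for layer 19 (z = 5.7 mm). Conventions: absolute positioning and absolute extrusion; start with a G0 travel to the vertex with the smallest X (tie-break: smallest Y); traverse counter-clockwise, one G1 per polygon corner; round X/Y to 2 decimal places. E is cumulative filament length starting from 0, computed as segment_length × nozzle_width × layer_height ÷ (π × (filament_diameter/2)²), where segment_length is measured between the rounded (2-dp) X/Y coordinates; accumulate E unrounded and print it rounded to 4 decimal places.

G0 X1.60 Y-0.36 Z5.70
G1 X2.14 Y-2.21 E0.0961
G1 X3.35 Y-3.71 E0.1923
G1 X5.03 Y-4.64 E0.2881
G1 X6.95 Y-4.85 E0.3845
G1 X8.80 Y-4.31 E0.4806
G1 X10.30 Y-3.10 E0.5768
G1 X11.23 Y-1.42 E0.6726
G1 X11.44 Y0.50 E0.7689
G1 X10.90 Y2.35 E0.8651
G1 X9.69 Y3.85 E0.9612
G1 X8.00 Y4.78 E1.0575
G1 X6.09 Y4.99 E1.1533
G1 X4.24 Y4.45 E1.2495
G1 X2.74 Y3.24 E1.3456
G1 X1.81 Y1.55 E1.4418
G1 X1.60 Y-0.36 E1.5377

At z = 5.7 mm: the cube is not intersected at this z (z outside [0, 4]); the r=5 sphere at (6.5, -0.5) contributes a regular 16-gon of circumradius √(5²−0.8²) = 4.936; Taking the union: only the r=5 sphere at (6.5, -0.5) is present, so the union is just that shape — 1 connected region; the 24×25 cube at (1.5, 5) contributes its full rectangle; Taking the first minus the rest: starting from that combined region, the 24×25 cube at (1.5, 5) misses the remaining region (no effect) — 1 connected region; (rotated 5° about Z; rotation is an isometry so areas/perimeters/island counts are preserved). The outline is a single polygon with 16 vertices. Extrusion per mm of travel: 0.4 × 0.3 / (π × 0.875²) = 0.049890. Accumulating E over each segment gives final E = 1.5377.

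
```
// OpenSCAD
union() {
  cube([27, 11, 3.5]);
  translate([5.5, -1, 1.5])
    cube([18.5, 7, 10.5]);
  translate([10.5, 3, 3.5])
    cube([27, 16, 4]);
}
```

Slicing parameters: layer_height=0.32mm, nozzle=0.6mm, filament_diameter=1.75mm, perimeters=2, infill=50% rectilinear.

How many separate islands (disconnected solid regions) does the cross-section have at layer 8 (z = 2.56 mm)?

1

At z = 2.56 mm: the cube is present — its section is the full 27×11 rectangle; the 18.5×7 cube at (5.5, -1) contributes its full rectangle; the cube at (10.5, 3) is not intersected at this z (z outside [3.5, 7.5]); Merging all regions: the regions partially overlap (shared area 111.00 mm²), so overlapping operands fuse into one piece — 1 connected region. Overall, the cross-section is a single solid region. Island count = 1.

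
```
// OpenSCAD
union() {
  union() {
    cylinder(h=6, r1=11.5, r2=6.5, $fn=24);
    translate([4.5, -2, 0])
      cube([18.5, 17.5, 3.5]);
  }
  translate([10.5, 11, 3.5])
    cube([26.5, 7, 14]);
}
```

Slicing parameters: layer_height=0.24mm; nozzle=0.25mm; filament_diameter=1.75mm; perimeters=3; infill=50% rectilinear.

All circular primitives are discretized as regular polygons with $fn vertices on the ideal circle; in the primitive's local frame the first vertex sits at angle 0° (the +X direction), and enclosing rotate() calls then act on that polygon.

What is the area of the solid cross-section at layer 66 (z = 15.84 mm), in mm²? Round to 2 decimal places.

185.50 mm²

At z = 15.84 mm: the cone does not reach this height (z outside [0, 6]); the cube at (4.5, -2) does not reach this height (z outside [0, 3.5]); Merging all regions: nothing is present at this height; the cube at (10.5, 11) is present — its section is the full 26.5×7 rectangle (area 185.50 mm²); Combining (union): only the 26.5×7 cube at (10.5, 11) is present, so the union is just that shape — area = 185.50 mm². Overall, the cross-section is a single solid region. Net area = 185.50 mm².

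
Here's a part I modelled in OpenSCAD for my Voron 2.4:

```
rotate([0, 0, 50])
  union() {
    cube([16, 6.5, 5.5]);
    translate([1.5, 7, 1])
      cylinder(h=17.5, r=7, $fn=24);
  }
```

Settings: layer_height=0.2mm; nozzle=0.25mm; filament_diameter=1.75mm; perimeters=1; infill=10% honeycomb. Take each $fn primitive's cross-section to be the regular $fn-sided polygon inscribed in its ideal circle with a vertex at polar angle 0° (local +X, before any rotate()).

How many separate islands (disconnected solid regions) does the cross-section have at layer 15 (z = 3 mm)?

At z = 3 mm: the 16×6.5 cube contributes its full rectangle; the cylinder at (1.5, 7): section is a regular 24-gon, circumradius r=7; Combining (union): the regions partially overlap (shared area 44.16 mm²), so overlapping operands fuse into one piece — 1 connected region; (rotated 50° about Z; rotation is an isometry so areas/perimeters/island counts are preserved). Overall, the cross-section is a single solid region. Island count = 1.

1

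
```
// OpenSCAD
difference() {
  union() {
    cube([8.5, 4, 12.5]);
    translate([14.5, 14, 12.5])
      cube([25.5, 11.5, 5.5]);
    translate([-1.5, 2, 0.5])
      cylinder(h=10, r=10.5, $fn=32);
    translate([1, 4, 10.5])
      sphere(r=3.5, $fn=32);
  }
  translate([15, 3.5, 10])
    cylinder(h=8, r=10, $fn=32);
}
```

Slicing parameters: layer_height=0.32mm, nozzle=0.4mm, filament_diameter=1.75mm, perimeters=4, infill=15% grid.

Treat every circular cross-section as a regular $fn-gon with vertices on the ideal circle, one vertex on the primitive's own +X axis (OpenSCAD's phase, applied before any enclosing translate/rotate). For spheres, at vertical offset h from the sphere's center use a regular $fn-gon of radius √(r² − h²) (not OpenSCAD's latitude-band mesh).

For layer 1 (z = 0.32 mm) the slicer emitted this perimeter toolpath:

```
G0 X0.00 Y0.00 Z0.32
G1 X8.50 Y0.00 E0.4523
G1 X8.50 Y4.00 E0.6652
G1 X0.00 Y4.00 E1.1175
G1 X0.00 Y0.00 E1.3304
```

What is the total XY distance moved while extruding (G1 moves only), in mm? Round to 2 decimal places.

Sum the Euclidean lengths of each G1 segment: total = 25.00 mm.

25.00 mm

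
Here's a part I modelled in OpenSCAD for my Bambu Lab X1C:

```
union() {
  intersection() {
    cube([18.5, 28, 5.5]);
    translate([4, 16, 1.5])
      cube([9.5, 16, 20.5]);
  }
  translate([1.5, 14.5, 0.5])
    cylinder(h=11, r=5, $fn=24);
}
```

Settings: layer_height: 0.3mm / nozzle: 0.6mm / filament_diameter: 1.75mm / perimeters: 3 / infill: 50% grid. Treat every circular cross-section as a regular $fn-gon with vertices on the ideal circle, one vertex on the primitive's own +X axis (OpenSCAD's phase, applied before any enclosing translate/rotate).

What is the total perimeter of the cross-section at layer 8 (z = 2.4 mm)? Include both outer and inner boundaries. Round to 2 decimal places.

At z = 2.4 mm: the 18.5×28 cube contributes its full rectangle (perimeter 93.00 mm); the cube at (4, 16) is present — its section is the full 9.5×16 rectangle (perimeter 51.00 mm); Taking the intersection: the 9.5×16 cube at (4, 16) partially overlaps the 18.5×28 cube; clipping to the common part keeps 114.00 mm² — boundary = 43.00 mm; the r=5 cylinder at (1.5, 14.5) gives a regular 24-gon of circumradius 5 (constant along its height) (perimeter = 2·24·5.000·sin(180°/24) = 31.33 mm); Combining (union): the regions partially overlap (shared area 3.93 mm²), so the edge portions inside another operand are dropped and the merged outline is re-measured after clipping — boundary = 65.56 mm. Overall, the cross-section is a single solid region. Total boundary length (outer) = 65.56 mm.

65.56 mm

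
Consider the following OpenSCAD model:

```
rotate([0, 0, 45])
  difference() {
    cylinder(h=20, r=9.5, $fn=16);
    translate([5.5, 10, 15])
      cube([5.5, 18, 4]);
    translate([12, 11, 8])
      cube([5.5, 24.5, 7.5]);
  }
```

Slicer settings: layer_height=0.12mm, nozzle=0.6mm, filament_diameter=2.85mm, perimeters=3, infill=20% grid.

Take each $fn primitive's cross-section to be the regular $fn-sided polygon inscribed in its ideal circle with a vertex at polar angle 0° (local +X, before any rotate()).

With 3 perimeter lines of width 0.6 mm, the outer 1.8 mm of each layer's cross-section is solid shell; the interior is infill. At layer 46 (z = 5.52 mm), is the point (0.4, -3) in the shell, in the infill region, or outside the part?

At z = 5.52 mm: the r=9.5 cylinder gives a regular 16-gon of circumradius 9.5 (constant along its height); the cube at (5.5, 10) is not intersected at this z (z outside [15, 19]); the cube at (12, 11) is not intersected at this z (z outside [8, 15.5]); Taking the first minus the rest: none of the subtracted shapes is present at this height, so the r=9.5 cylinder is unchanged — 1 connected region; (rotated 45° about Z; rotation is an isometry so areas/perimeters/island counts are preserved). Overall, the cross-section is a single solid region. Undo the 45° rotation: the query point maps to (-1.838, -2.404) in the un-rotated model frame. The nearest boundary edge runs (-6.72, -6.72)→(-3.64, -8.78); distance from the point to it = 6.30 mm. The point is inside the cross-section and 6.30 mm from the nearest boundary — more than the 1.8 mm shell width (3 × 0.6), so it's in the infill interior.

infill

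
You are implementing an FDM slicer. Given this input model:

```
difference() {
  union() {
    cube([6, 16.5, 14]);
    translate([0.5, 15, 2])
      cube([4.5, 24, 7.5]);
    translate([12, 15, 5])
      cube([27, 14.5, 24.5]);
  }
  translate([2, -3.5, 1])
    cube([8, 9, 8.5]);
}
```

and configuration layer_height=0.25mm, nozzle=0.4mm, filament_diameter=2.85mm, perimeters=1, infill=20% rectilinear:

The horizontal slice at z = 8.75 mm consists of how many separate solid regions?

2

At z = 8.75 mm: the 6×16.5 cube contributes its full rectangle; the cube at (0.5, 15) (footprint 4.5×24) is included at this height; the cube at (12, 15) (footprint 27×14.5) is included at this height; Taking the union: the regions partially overlap (shared area 6.75 mm²), so overlapping operands fuse into one piece — 2 connected regions; the cube at (2, -3.5) is present — its section is the full 8×9 rectangle; Taking the first minus the rest: starting from that combined region, the 8×9 cube at (2, -3.5) partially overlaps it — only the 22.00 mm² overlap (of its 72.00 mm²) is removed, clipping the outline — 2 connected regions. The result has 2 disconnected regions.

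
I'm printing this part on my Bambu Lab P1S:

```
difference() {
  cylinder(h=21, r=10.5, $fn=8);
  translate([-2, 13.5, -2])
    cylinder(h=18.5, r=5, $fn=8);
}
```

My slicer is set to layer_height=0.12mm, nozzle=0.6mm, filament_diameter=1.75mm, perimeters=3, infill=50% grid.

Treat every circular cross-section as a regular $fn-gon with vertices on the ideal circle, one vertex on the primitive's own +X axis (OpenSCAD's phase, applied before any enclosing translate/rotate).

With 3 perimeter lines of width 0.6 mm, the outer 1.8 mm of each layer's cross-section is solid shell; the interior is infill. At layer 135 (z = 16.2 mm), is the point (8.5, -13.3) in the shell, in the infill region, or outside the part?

At z = 16.2 mm: the r=10.5 cylinder gives a regular 8-gon of circumradius 10.5 (constant along its height); the cylinder at (-2, 13.5): section is a regular 8-gon, circumradius r=5; Subtracting the remaining from the first: starting from the r=10.5 cylinder, the r=5 cylinder at (-2, 13.5) partially overlaps it — only the 4.00 mm² overlap (of its 70.71 mm²) is removed, clipping the outline — 1 connected region. Overall, the cross-section is a single solid region. The nearest boundary edge runs (7.42, -7.42)→(-0.00, -10.50); distance from the point to it = 5.84 mm. The point is not inside any of the regions above, so it lies outside the cross-section (5.84 mm from the nearest boundary).

outside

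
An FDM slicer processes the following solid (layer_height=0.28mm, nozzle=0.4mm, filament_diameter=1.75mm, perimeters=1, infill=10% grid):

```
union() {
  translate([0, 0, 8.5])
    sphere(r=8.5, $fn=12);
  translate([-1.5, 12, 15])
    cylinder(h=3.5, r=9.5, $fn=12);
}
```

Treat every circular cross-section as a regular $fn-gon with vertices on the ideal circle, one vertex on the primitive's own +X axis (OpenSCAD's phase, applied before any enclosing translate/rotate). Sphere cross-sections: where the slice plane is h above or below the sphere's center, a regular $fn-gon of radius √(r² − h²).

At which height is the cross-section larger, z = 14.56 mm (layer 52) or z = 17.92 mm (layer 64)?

Layer 52 (z = 14.56): the sphere: section is a regular 12-gon, circumradius = √(r²−h²) = √(8.5²−6.06²) = 5.960 (area = (12/2)·5.960²·sin(360°/12) = 106.58 mm²); the cylinder at (-1.5, 12) is absent (z outside [15, 18.5]); Merging all regions: only the r=8.5 sphere is present, so the union is just that shape — area = 106.58 mm². So its area = 106.58 mm². Layer 64 (z = 17.92): the sphere is absent (|z−center|=9.420 > r=8.5); the r=9.5 cylinder at (-1.5, 12) contributes a regular 12-gon of circumradius 9.5 (area = (12/2)·9.500²·sin(360°/12) = 270.75 mm²); Combining (union): only the r=9.5 cylinder at (-1.5, 12) is present, so the union is just that shape — area = 270.75 mm². So its area = 270.75 mm². Layer 64 is larger (270.75 vs 106.58 mm²).

layer 64 (z = 17.92 mm)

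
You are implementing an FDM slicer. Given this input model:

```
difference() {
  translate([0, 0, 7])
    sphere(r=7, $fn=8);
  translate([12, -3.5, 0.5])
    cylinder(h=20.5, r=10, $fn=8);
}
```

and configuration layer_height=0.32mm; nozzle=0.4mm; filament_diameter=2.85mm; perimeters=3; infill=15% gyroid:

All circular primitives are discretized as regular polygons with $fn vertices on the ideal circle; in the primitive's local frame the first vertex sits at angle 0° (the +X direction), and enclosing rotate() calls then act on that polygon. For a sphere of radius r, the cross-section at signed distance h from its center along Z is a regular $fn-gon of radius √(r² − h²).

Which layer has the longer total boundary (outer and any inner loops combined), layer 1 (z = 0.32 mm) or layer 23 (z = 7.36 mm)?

Layer 1 (z = 0.32): the r=7 sphere slices to a regular 8-gon of circumradius 2.092 (√(r²−h²) with h=6.68 from center) (perimeter = 2·8·2.092·sin(180°/8) = 12.81 mm); the cylinder at (12, -3.5) does not reach this height (z outside [0.5, 21]); Subtracting the remaining from the first: none of the subtracted shapes is present at this height, so the r=7 sphere is unchanged — boundary = 12.81 mm. So its perimeter = 12.81 mm. Layer 23 (z = 7.36): the sphere: section is a regular 8-gon, circumradius = √(r²−h²) = √(7²−0.36²) = 6.991 (perimeter = 2·8·6.991·sin(180°/8) = 42.80 mm); the cylinder at (12, -3.5): section is a regular 8-gon, circumradius r=10 (perimeter = 2·8·10.000·sin(180°/8) = 61.23 mm); Taking the first minus the rest: starting from the r=7 sphere, the r=10 cylinder at (12, -3.5) partially overlaps it — only the 25.04 mm² overlap (of its 282.84 mm²) is removed, clipping the outline — boundary = 41.85 mm. So its perimeter = 41.85 mm. Layer 23 is larger (41.85 vs 12.81 mm).

layer 23 (z = 7.36 mm)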